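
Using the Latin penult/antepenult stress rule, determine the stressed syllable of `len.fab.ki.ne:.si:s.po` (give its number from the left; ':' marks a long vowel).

5

Classical Latin: stress the penult if heavy (long vowel or closed), else the antepenult.
Weights: 4 ne: H, 5 si:s H, 6 po L.
The penult (syllable 5, si:s) is heavy, so it takes stress.
Stress on syllable 5: len.fab.ki.ne:.ˈsi:s.po.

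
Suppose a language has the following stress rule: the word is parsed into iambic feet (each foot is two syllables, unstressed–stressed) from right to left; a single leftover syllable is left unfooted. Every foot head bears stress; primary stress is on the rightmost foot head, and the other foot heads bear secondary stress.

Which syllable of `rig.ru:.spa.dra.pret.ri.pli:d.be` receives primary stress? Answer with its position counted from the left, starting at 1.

8

Parse right to left into iambic (σˈσ) feet: (rig.ˈru:) (spa.ˈdra) (pret.ˈri) (pli:d.ˈbe).
Foot heads (stressed positions): 2, 4, 6, 8.
End Rule Rightmost: primary stress on the rightmost head = syllable 8.
Primary stress: syllable 8 → rig.ru:.spa.dra.pret.ri.pli:d.ˈbe.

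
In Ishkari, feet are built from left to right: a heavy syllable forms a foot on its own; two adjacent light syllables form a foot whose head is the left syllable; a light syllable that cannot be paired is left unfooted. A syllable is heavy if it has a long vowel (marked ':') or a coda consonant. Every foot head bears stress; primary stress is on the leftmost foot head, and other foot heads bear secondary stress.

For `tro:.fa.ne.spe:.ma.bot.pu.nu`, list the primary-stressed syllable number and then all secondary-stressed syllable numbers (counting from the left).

primary 1, secondary 2, 4, 6, 7

Weights: 1 tro: H, 2 fa L, 3 ne L, 4 spe: H, 5 ma L, 6 bot H, 7 pu L, 8 nu L.
Parse left to right (heavy = foot alone; LL = one foot; stranded L unfooted): (ˈtro:) (ˈfa.ne) (ˈspe:) ma (ˈbot) (ˈpu.nu).
Foot heads: 1, 2, 4, 6, 7.
Primary stress on the leftmost head = syllable 1.
Secondary stress on 2, 4, 6, 7: ˈtro:.ˌfa.ne.ˌspe:.ma.ˌbot.ˌpu.nu.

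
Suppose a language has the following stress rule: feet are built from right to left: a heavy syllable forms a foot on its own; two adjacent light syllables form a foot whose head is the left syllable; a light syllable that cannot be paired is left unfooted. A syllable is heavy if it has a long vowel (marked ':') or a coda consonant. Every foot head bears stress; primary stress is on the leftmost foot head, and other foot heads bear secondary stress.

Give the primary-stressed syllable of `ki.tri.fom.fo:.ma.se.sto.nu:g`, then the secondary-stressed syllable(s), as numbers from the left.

Weights: 1 ki L, 2 tri L, 3 fom H, 4 fo: H, 5 ma L, 6 se L, 7 sto L, 8 nu:g H.
Parse right to left (heavy = foot alone; LL = one foot; stranded L unfooted): (ˈki.tri) (ˈfom) (ˈfo:) ma (ˈse.sto) (ˈnu:g).
Foot heads: 1, 3, 4, 6, 8.
Primary stress on the leftmost head = syllable 1.
Secondary stress on 3, 4, 6, 8: ˈki.tri.ˌfom.ˌfo:.ma.ˌse.sto.ˌnu:g.

primary 1, secondary 3, 4, 6, 8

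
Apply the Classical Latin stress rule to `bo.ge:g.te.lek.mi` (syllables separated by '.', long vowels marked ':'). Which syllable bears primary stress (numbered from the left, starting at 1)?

Classical Latin: stress the penult if heavy (long vowel or closed), else the antepenult.
Weights: 3 te L, 4 lek H, 5 mi L.
The penult (syllable 4, lek) is heavy, so it takes stress.
Stress on syllable 4: bo.ge:g.te.ˈlek.mi.

4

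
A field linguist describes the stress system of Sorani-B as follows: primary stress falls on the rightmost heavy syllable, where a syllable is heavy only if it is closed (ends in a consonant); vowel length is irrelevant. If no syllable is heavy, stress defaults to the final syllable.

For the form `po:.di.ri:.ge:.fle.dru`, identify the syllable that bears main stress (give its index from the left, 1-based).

Weights: 1 po: L, 2 di L, 3 ri: L, 4 ge: L, 5 fle L, 6 dru L.
No heavy syllable in the domain; default to the final syllable = syllable 6.
Primary stress: syllable 6 → po:.di.ri:.ge:.fle.ˈdru.

6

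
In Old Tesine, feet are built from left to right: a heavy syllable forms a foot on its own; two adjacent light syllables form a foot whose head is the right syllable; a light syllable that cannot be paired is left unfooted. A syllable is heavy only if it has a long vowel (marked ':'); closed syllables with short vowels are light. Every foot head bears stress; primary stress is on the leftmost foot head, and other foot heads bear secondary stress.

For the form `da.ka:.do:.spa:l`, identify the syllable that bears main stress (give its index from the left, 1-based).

Weights: 1 da L, 2 ka: H, 3 do: H, 4 spa:l H.
Parse left to right (heavy = foot alone; LL = one foot; stranded L unfooted): da (ˈka:) (ˈdo:) (ˈspa:l).
Foot heads: 2, 3, 4.
Primary stress on the leftmost head = syllable 2.
Primary stress: syllable 2 → da.ˈka:.do:.spa:l.

2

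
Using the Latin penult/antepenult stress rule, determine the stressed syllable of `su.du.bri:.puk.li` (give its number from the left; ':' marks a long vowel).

Classical Latin: stress the penult if heavy (long vowel or closed), else the antepenult.
Weights: 3 bri: H, 4 puk H, 5 li L.
The penult (syllable 4, puk) is heavy, so it takes stress.
Stress on syllable 4: su.du.bri:.ˈpuk.li.

4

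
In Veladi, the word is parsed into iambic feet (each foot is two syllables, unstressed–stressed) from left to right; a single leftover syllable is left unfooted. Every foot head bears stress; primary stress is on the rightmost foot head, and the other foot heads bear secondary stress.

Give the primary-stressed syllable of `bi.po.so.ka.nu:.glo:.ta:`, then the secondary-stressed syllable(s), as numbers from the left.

primary 6, secondary 2, 4

Parse left to right into iambic (σˈσ) feet: (bi.ˈpo) (so.ˈka) (nu:.ˈglo:) ta:. Syllable 7 is left unfooted.
Foot heads (stressed positions): 2, 4, 6.
End Rule Rightmost: primary stress on the rightmost head = syllable 6.
Secondary stress on 2, 4: bi.ˌpo.so.ˌka.nu:.ˈglo:.ta:.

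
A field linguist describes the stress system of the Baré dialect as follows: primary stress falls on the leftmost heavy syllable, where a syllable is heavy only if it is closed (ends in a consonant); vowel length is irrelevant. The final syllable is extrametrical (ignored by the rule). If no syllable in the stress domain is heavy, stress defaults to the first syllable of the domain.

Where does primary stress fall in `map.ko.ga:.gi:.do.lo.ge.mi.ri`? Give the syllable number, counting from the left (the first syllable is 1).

The final syllable (9, ri) is extrametrical; the stress domain is syllables 1–8.
Weights: 1 map H, 2 ko L, 3 ga: L, 4 gi: L, 5 do L, 6 lo L, 7 ge L, 8 mi L.
Heavy syllables in the domain: 1. The leftmost is syllable 1 (map).
Primary stress: syllable 1 → ˈmap.ko.ga:.gi:.do.lo.ge.mi.ri.

1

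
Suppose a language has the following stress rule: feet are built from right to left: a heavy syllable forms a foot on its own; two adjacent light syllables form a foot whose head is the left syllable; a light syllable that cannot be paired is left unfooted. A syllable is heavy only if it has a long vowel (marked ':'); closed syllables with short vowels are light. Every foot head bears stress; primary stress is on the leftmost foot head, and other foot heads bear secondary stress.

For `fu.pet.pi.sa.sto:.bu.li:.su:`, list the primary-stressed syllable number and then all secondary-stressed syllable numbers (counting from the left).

primary 1, secondary 3, 5, 7, 8

Weights: 1 fu L, 2 pet L, 3 pi L, 4 sa L, 5 sto: H, 6 bu L, 7 li: H, 8 su: H.
Parse right to left (heavy = foot alone; LL = one foot; stranded L unfooted): (ˈfu.pet) (ˈpi.sa) (ˈsto:) bu (ˈli:) (ˈsu:).
Foot heads: 1, 3, 5, 7, 8.
Primary stress on the leftmost head = syllable 1.
Secondary stress on 3, 5, 7, 8: ˈfu.pet.ˌpi.sa.ˌsto:.bu.ˌli:.ˌsu:.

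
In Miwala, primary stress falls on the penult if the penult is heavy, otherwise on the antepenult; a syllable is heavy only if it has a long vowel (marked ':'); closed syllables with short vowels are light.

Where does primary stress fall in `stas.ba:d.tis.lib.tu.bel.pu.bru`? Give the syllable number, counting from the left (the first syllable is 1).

Weights: 6 bel L, 7 pu L, 8 bru L.
The penult (syllable 7, pu) is light, so stress falls on the antepenult (syllable 6, bel).
Primary stress: syllable 6 → stas.ba:d.tis.lib.tu.ˈbel.pu.bru.

6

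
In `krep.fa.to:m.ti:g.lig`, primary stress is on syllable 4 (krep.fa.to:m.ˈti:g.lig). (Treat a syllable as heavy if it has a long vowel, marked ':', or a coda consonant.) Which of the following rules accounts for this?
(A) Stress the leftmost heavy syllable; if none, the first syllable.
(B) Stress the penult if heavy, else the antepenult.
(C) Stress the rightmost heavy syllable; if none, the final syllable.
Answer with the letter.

B

Rule A → syllable 1 (observed: 4).
Rule B → syllable 4 ✓.
Rule C → syllable 5 (observed: 4).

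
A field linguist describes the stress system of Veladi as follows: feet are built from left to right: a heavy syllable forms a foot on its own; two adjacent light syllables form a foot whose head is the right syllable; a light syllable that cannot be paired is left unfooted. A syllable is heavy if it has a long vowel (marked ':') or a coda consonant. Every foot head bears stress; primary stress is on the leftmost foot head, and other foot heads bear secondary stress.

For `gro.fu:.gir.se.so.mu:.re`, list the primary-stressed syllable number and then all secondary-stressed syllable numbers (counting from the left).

Weights: 1 gro L, 2 fu: H, 3 gir H, 4 se L, 5 so L, 6 mu: H, 7 re L.
Parse left to right (heavy = foot alone; LL = one foot; stranded L unfooted): gro (ˈfu:) (ˈgir) (se.ˈso) (ˈmu:) re.
Foot heads: 2, 3, 5, 6.
Primary stress on the leftmost head = syllable 2.
Secondary stress on 3, 5, 6: gro.ˈfu:.ˌgir.se.ˌso.ˌmu:.re.

primary 2, secondary 3, 5, 6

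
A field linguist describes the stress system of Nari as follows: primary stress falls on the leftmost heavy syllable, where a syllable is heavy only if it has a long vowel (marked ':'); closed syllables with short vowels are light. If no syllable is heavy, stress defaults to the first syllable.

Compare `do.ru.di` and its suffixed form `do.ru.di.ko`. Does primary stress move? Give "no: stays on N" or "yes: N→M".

no: stays on 1

Base `do.ru.di` (3 syllables):
  Weights: 1 do L, 2 ru L, 3 di L.
  No heavy syllable in the domain; default to the first syllable = syllable 1.
  → primary stress on syllable 1.
Suffixed `do.ru.di.ko` (4 syllables):
  Weights: 1 do L, 2 ru L, 3 di L, 4 ko L.
  No heavy syllable in the domain; default to the first syllable = syllable 1.
  → primary stress on syllable 1.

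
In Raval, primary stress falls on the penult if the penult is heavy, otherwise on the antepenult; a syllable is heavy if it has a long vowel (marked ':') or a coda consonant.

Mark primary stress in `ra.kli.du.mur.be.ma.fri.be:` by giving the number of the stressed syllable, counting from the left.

Weights: 6 ma L, 7 fri L, 8 be: H.
The penult (syllable 7, fri) is light, so stress falls on the antepenult (syllable 6, ma).
Primary stress: syllable 6 → ra.kli.du.mur.be.ˈma.fri.be:.

6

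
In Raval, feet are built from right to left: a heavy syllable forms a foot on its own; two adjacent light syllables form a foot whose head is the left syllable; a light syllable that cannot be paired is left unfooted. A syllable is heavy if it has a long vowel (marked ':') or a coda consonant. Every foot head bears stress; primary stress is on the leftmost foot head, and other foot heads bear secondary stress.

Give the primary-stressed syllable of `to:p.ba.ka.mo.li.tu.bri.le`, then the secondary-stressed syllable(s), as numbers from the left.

primary 1, secondary 3, 5, 7

Weights: 1 to:p H, 2 ba L, 3 ka L, 4 mo L, 5 li L, 6 tu L, 7 bri L, 8 le L.
Parse right to left (heavy = foot alone; LL = one foot; stranded L unfooted): (ˈto:p) ba (ˈka.mo) (ˈli.tu) (ˈbri.le).
Foot heads: 1, 3, 5, 7.
Primary stress on the leftmost head = syllable 1.
Secondary stress on 3, 5, 7: ˈto:p.ba.ˌka.mo.ˌli.tu.ˌbri.le.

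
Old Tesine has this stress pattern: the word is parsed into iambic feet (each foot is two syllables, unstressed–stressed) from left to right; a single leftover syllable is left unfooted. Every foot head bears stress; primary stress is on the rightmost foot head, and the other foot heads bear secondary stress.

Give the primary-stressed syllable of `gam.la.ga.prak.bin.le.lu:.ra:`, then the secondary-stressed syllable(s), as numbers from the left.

primary 8, secondary 2, 4, 6

Parse left to right into iambic (σˈσ) feet: (gam.ˈla) (ga.ˈprak) (bin.ˈle) (lu:.ˈra:).
Foot heads (stressed positions): 2, 4, 6, 8.
End Rule Rightmost: primary stress on the rightmost head = syllable 8.
Secondary stress on 2, 4, 6: gam.ˌla.ga.ˌprak.bin.ˌle.lu:.ˈra:.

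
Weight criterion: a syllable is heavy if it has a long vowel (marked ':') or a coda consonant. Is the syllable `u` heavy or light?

light

`u`: short vowel, open (no coda). Short vowel, open → light.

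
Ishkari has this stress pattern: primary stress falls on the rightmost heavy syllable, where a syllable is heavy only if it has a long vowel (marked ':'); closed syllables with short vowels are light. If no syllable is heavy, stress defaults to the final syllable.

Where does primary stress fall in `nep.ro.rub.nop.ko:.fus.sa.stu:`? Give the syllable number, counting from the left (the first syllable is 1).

8

Weights: 1 nep L, 2 ro L, 3 rub L, 4 nop L, 5 ko: H, 6 fus L, 7 sa L, 8 stu: H.
Heavy syllables in the domain: 5, 8. The rightmost is syllable 8 (stu:).
Primary stress: syllable 8 → nep.ro.rub.nop.ko:.fus.sa.ˈstu:.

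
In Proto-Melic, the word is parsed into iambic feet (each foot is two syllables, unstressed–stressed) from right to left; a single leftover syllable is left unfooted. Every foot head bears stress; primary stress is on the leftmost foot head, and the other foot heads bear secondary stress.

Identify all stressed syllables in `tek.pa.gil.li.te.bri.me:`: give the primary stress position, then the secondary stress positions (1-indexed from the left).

Parse right to left into iambic (σˈσ) feet: tek (pa.ˈgil) (li.ˈte) (bri.ˈme:). Syllable 1 is left unfooted.
Foot heads (stressed positions): 3, 5, 7.
End Rule Leftmost: primary stress on the leftmost head = syllable 3.
Secondary stress on 5, 7: tek.pa.ˈgil.li.ˌte.bri.ˌme:.

primary 3, secondary 5, 7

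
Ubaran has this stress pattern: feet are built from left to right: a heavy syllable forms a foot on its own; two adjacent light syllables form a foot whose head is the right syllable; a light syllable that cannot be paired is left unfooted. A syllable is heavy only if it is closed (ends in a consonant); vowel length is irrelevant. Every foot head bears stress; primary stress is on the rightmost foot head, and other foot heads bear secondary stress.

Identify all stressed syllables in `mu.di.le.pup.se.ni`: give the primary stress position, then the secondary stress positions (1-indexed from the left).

primary 6, secondary 2, 4

Weights: 1 mu L, 2 di L, 3 le L, 4 pup H, 5 se L, 6 ni L.
Parse left to right (heavy = foot alone; LL = one foot; stranded L unfooted): (mu.ˈdi) le (ˈpup) (se.ˈni).
Foot heads: 2, 4, 6.
Primary stress on the rightmost head = syllable 6.
Secondary stress on 2, 4: mu.ˌdi.le.ˌpup.se.ˈni.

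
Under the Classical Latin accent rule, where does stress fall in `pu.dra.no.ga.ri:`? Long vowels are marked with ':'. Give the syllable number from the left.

Classical Latin: stress the penult if heavy (long vowel or closed), else the antepenult.
Weights: 3 no L, 4 ga L, 5 ri: H.
The penult (syllable 4, ga) is light, so stress falls on the antepenult (syllable 3, no).
Stress on syllable 3: pu.dra.ˈno.ga.ri:.

3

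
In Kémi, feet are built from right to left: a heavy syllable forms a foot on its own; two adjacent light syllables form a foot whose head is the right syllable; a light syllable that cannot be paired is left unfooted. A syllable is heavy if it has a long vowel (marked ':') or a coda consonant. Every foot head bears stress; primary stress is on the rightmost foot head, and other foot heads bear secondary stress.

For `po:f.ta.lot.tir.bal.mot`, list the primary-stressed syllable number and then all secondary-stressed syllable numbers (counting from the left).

primary 6, secondary 1, 3, 4, 5

Weights: 1 po:f H, 2 ta L, 3 lot H, 4 tir H, 5 bal H, 6 mot H.
Parse right to left (heavy = foot alone; LL = one foot; stranded L unfooted): (ˈpo:f) ta (ˈlot) (ˈtir) (ˈbal) (ˈmot).
Foot heads: 1, 3, 4, 5, 6.
Primary stress on the rightmost head = syllable 6.
Secondary stress on 1, 3, 4, 5: ˌpo:f.ta.ˌlot.ˌtir.ˌbal.ˈmot.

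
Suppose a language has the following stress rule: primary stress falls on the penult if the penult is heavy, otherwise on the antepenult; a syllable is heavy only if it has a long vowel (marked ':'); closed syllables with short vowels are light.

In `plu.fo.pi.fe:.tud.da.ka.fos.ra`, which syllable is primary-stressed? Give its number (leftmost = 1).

Weights: 7 ka L, 8 fos L, 9 ra L.
The penult (syllable 8, fos) is light, so stress falls on the antepenult (syllable 7, ka).
Primary stress: syllable 7 → plu.fo.pi.fe:.tud.da.ˈka.fos.ra.

7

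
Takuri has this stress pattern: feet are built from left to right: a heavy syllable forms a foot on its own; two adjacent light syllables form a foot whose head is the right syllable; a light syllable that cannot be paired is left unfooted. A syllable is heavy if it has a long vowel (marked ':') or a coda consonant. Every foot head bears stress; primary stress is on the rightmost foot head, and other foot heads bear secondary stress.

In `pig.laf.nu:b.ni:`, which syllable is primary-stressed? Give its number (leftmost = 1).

4

Weights: 1 pig H, 2 laf H, 3 nu:b H, 4 ni: H.
Parse left to right (heavy = foot alone; LL = one foot; stranded L unfooted): (ˈpig) (ˈlaf) (ˈnu:b) (ˈni:).
Foot heads: 1, 2, 3, 4.
Primary stress on the rightmost head = syllable 4.
Primary stress: syllable 4 → pig.laf.nu:b.ˈni:.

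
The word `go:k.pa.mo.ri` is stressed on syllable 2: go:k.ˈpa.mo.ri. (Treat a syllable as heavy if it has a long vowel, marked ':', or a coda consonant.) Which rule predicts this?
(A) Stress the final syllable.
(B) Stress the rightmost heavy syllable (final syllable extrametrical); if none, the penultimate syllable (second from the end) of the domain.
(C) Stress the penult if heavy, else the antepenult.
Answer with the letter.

Rule A → syllable 4 (observed: 2).
Rule B → syllable 1 (observed: 2).
Rule C → syllable 2 ✓.

C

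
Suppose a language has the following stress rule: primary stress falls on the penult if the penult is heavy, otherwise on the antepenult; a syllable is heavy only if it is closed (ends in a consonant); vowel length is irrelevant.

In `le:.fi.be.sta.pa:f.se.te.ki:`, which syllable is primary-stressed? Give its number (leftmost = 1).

6

Weights: 6 se L, 7 te L, 8 ki: L.
The penult (syllable 7, te) is light, so stress falls on the antepenult (syllable 6, se).
Primary stress: syllable 6 → le:.fi.be.sta.pa:f.ˈse.te.ki:.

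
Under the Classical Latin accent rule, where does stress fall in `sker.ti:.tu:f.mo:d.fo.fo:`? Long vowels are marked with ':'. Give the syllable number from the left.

Classical Latin: stress the penult if heavy (long vowel or closed), else the antepenult.
Weights: 4 mo:d H, 5 fo L, 6 fo: H.
The penult (syllable 5, fo) is light, so stress falls on the antepenult (syllable 4, mo:d).
Stress on syllable 4: sker.ti:.tu:f.ˈmo:d.fo.fo:.

4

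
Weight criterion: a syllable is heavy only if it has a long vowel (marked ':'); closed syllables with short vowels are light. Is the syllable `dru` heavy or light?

`dru`: short vowel, open (no coda). Short vowel → light.

light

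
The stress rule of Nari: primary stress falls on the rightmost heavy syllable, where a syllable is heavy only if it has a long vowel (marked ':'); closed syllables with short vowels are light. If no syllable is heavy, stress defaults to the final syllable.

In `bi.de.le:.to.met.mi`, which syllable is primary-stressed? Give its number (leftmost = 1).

3

Weights: 1 bi L, 2 de L, 3 le: H, 4 to L, 5 met L, 6 mi L.
Heavy syllables in the domain: 3. The rightmost is syllable 3 (le:).
Primary stress: syllable 3 → bi.de.ˈle:.to.met.mi.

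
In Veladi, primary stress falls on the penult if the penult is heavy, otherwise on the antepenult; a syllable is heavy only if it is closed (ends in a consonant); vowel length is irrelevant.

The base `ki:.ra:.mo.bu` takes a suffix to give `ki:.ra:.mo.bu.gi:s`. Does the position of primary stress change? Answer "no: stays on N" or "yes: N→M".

Base `ki:.ra:.mo.bu` (4 syllables):
  Weights: 2 ra: L, 3 mo L, 4 bu L.
  The penult (syllable 3, mo) is light, so stress falls on the antepenult (syllable 2, ra:).
  → primary stress on syllable 2.
Suffixed `ki:.ra:.mo.bu.gi:s` (5 syllables):
  Weights: 3 mo L, 4 bu L, 5 gi:s H.
  The penult (syllable 4, bu) is light, so stress falls on the antepenult (syllable 3, mo).
  → primary stress on syllable 3.

yes: 2→3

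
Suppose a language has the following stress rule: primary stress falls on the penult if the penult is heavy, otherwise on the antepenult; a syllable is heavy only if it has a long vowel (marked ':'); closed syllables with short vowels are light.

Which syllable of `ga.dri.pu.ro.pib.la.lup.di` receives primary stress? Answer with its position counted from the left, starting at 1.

Weights: 6 la L, 7 lup L, 8 di L.
The penult (syllable 7, lup) is light, so stress falls on the antepenult (syllable 6, la).
Primary stress: syllable 6 → ga.dri.pu.ro.pib.ˈla.lup.di.

6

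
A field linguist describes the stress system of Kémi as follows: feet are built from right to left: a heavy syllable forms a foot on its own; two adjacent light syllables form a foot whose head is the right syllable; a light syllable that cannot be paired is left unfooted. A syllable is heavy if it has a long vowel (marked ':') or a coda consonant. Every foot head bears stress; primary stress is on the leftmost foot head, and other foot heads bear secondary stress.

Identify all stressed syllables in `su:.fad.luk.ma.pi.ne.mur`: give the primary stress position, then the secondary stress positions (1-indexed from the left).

Weights: 1 su: H, 2 fad H, 3 luk H, 4 ma L, 5 pi L, 6 ne L, 7 mur H.
Parse right to left (heavy = foot alone; LL = one foot; stranded L unfooted): (ˈsu:) (ˈfad) (ˈluk) ma (pi.ˈne) (ˈmur).
Foot heads: 1, 2, 3, 6, 7.
Primary stress on the leftmost head = syllable 1.
Secondary stress on 2, 3, 6, 7: ˈsu:.ˌfad.ˌluk.ma.pi.ˌne.ˌmur.

primary 1, secondary 2, 3, 6, 7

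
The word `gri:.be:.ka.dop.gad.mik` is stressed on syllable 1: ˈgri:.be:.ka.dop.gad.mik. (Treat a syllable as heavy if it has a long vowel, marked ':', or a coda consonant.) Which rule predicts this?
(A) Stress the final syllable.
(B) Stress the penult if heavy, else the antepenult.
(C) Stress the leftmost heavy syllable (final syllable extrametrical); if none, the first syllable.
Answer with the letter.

Rule A → syllable 6 (observed: 1).
Rule B → syllable 5 (observed: 1).
Rule C → syllable 1 ✓.

C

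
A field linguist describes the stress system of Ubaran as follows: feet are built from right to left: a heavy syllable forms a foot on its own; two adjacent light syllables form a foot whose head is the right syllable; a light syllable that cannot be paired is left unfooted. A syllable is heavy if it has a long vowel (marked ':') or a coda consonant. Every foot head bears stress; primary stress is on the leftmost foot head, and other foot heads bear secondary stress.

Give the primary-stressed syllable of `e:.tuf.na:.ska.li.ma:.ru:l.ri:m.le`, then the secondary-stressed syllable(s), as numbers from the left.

primary 1, secondary 2, 3, 5, 6, 7, 8

Weights: 1 e: H, 2 tuf H, 3 na: H, 4 ska L, 5 li L, 6 ma: H, 7 ru:l H, 8 ri:m H, 9 le L.
Parse right to left (heavy = foot alone; LL = one foot; stranded L unfooted): (ˈe:) (ˈtuf) (ˈna:) (ska.ˈli) (ˈma:) (ˈru:l) (ˈri:m) le.
Foot heads: 1, 2, 3, 5, 6, 7, 8.
Primary stress on the leftmost head = syllable 1.
Secondary stress on 2, 3, 5, 6, 7, 8: ˈe:.ˌtuf.ˌna:.ska.ˌli.ˌma:.ˌru:l.ˌri:m.le.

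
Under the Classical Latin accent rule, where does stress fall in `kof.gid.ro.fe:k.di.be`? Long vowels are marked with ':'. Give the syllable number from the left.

4

Classical Latin: stress the penult if heavy (long vowel or closed), else the antepenult.
Weights: 4 fe:k H, 5 di L, 6 be L.
The penult (syllable 5, di) is light, so stress falls on the antepenult (syllable 4, fe:k).
Stress on syllable 4: kof.gid.ro.ˈfe:k.di.be.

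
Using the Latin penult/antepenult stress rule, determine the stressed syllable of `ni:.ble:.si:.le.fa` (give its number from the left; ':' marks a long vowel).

3

Classical Latin: stress the penult if heavy (long vowel or closed), else the antepenult.
Weights: 3 si: H, 4 le L, 5 fa L.
The penult (syllable 4, le) is light, so stress falls on the antepenult (syllable 3, si:).
Stress on syllable 3: ni:.ble:.ˈsi:.le.fa.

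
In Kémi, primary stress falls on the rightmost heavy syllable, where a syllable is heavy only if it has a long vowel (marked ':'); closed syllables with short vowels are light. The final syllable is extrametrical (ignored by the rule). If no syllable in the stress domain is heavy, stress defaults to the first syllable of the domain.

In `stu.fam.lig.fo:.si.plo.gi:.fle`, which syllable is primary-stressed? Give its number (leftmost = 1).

The final syllable (8, fle) is extrametrical; the stress domain is syllables 1–7.
Weights: 1 stu L, 2 fam L, 3 lig L, 4 fo: H, 5 si L, 6 plo L, 7 gi: H.
Heavy syllables in the domain: 4, 7. The rightmost is syllable 7 (gi:).
Primary stress: syllable 7 → stu.fam.lig.fo:.si.plo.ˈgi:.fle.

7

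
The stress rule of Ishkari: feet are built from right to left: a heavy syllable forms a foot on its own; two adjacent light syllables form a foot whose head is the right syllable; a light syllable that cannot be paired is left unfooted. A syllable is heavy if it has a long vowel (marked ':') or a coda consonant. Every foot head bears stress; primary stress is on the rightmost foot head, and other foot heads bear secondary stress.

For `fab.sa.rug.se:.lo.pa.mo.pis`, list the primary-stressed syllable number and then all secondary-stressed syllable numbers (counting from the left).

primary 8, secondary 1, 3, 4, 7

Weights: 1 fab H, 2 sa L, 3 rug H, 4 se: H, 5 lo L, 6 pa L, 7 mo L, 8 pis H.
Parse right to left (heavy = foot alone; LL = one foot; stranded L unfooted): (ˈfab) sa (ˈrug) (ˈse:) lo (pa.ˈmo) (ˈpis).
Foot heads: 1, 3, 4, 7, 8.
Primary stress on the rightmost head = syllable 8.
Secondary stress on 1, 3, 4, 7: ˌfab.sa.ˌrug.ˌse:.lo.pa.ˌmo.ˈpis.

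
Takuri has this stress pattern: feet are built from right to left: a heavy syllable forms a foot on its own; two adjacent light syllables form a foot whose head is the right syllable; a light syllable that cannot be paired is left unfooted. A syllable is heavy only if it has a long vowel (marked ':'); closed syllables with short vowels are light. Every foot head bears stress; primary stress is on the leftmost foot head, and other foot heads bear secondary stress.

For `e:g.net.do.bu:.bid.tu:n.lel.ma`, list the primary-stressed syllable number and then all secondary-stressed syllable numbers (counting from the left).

Weights: 1 e:g H, 2 net L, 3 do L, 4 bu: H, 5 bid L, 6 tu:n H, 7 lel L, 8 ma L.
Parse right to left (heavy = foot alone; LL = one foot; stranded L unfooted): (ˈe:g) (net.ˈdo) (ˈbu:) bid (ˈtu:n) (lel.ˈma).
Foot heads: 1, 3, 4, 6, 8.
Primary stress on the leftmost head = syllable 1.
Secondary stress on 3, 4, 6, 8: ˈe:g.net.ˌdo.ˌbu:.bid.ˌtu:n.lel.ˌma.

primary 1, secondary 3, 4, 6, 8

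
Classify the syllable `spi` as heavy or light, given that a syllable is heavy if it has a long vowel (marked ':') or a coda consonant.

light

`spi`: short vowel, open (no coda). Short vowel, open → light.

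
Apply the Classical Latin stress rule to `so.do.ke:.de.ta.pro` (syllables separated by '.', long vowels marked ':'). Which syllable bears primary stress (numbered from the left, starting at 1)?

Classical Latin: stress the penult if heavy (long vowel or closed), else the antepenult.
Weights: 4 de L, 5 ta L, 6 pro L.
The penult (syllable 5, ta) is light, so stress falls on the antepenult (syllable 4, de).
Stress on syllable 4: so.do.ke:.ˈde.ta.pro.

4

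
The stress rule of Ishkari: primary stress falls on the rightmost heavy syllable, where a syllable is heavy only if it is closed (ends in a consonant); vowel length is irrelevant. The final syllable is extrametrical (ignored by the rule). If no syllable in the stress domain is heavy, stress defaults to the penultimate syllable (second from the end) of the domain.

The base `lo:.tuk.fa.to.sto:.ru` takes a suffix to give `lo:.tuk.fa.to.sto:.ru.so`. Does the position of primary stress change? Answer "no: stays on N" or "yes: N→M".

Base `lo:.tuk.fa.to.sto:.ru` (6 syllables):
  The final syllable (6, ru) is extrametrical; the stress domain is syllables 1–5.
  Weights: 1 lo: L, 2 tuk H, 3 fa L, 4 to L, 5 sto: L.
  Heavy syllables in the domain: 2. The rightmost is syllable 2 (tuk).
  → primary stress on syllable 2.
Suffixed `lo:.tuk.fa.to.sto:.ru.so` (7 syllables):
  The final syllable (7, so) is extrametrical; the stress domain is syllables 1–6.
  Weights: 1 lo: L, 2 tuk H, 3 fa L, 4 to L, 5 sto: L, 6 ru L.
  Heavy syllables in the domain: 2. The rightmost is syllable 2 (tuk).
  → primary stress on syllable 2.

no: stays on 2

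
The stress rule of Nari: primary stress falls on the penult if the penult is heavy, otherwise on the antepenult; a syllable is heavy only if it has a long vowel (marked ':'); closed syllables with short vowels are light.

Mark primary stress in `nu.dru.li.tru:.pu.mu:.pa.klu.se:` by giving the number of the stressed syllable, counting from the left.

Weights: 7 pa L, 8 klu L, 9 se: H.
The penult (syllable 8, klu) is light, so stress falls on the antepenult (syllable 7, pa).
Primary stress: syllable 7 → nu.dru.li.tru:.pu.mu:.ˈpa.klu.se:.

7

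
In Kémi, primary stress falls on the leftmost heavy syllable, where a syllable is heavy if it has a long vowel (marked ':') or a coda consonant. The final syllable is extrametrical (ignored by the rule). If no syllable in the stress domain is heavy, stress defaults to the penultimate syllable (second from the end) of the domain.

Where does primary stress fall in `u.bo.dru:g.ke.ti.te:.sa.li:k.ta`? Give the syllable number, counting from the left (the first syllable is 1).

The final syllable (9, ta) is extrametrical; the stress domain is syllables 1–8.
Weights: 1 u L, 2 bo L, 3 dru:g H, 4 ke L, 5 ti L, 6 te: H, 7 sa L, 8 li:k H.
Heavy syllables in the domain: 3, 6, 8. The leftmost is syllable 3 (dru:g).
Primary stress: syllable 3 → u.bo.ˈdru:g.ke.ti.te:.sa.li:k.ta.

3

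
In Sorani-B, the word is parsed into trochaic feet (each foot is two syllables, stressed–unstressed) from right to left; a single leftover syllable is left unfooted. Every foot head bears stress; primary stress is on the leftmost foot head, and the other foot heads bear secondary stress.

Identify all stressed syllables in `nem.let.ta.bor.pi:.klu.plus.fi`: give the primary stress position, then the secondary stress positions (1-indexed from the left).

primary 1, secondary 3, 5, 7

Parse right to left into trochaic (ˈσσ) feet: (ˈnem.let) (ˈta.bor) (ˈpi:.klu) (ˈplus.fi).
Foot heads (stressed positions): 1, 3, 5, 7.
End Rule Leftmost: primary stress on the leftmost head = syllable 1.
Secondary stress on 3, 5, 7: ˈnem.let.ˌta.bor.ˌpi:.klu.ˌplus.fi.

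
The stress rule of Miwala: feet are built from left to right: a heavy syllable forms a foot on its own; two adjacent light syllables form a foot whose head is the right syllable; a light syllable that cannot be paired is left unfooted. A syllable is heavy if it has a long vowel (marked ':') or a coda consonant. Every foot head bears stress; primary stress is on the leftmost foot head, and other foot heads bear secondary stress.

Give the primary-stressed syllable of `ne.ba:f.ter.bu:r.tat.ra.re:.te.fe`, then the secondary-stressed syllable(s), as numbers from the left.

primary 2, secondary 3, 4, 5, 7, 9

Weights: 1 ne L, 2 ba:f H, 3 ter H, 4 bu:r H, 5 tat H, 6 ra L, 7 re: H, 8 te L, 9 fe L.
Parse left to right (heavy = foot alone; LL = one foot; stranded L unfooted): ne (ˈba:f) (ˈter) (ˈbu:r) (ˈtat) ra (ˈre:) (te.ˈfe).
Foot heads: 2, 3, 4, 5, 7, 9.
Primary stress on the leftmost head = syllable 2.
Secondary stress on 3, 4, 5, 7, 9: ne.ˈba:f.ˌter.ˌbu:r.ˌtat.ra.ˌre:.te.ˌfe.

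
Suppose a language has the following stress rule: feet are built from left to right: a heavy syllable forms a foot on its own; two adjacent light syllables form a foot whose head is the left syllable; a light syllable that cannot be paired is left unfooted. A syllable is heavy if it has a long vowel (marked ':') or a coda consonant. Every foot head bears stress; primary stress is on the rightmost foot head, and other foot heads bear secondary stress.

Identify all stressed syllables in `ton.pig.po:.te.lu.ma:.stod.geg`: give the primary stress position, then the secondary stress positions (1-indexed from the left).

primary 8, secondary 1, 2, 3, 4, 6, 7

Weights: 1 ton H, 2 pig H, 3 po: H, 4 te L, 5 lu L, 6 ma: H, 7 stod H, 8 geg H.
Parse left to right (heavy = foot alone; LL = one foot; stranded L unfooted): (ˈton) (ˈpig) (ˈpo:) (ˈte.lu) (ˈma:) (ˈstod) (ˈgeg).
Foot heads: 1, 2, 3, 4, 6, 7, 8.
Primary stress on the rightmost head = syllable 8.
Secondary stress on 1, 2, 3, 4, 6, 7: ˌton.ˌpig.ˌpo:.ˌte.lu.ˌma:.ˌstod.ˈgeg.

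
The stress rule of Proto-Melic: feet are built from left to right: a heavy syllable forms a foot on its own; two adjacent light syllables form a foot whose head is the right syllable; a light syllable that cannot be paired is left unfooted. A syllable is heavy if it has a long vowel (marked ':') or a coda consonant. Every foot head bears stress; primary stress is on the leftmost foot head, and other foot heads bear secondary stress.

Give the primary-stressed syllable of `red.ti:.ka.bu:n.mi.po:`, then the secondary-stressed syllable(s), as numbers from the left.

primary 1, secondary 2, 4, 6

Weights: 1 red H, 2 ti: H, 3 ka L, 4 bu:n H, 5 mi L, 6 po: H.
Parse left to right (heavy = foot alone; LL = one foot; stranded L unfooted): (ˈred) (ˈti:) ka (ˈbu:n) mi (ˈpo:).
Foot heads: 1, 2, 4, 6.
Primary stress on the leftmost head = syllable 1.
Secondary stress on 2, 4, 6: ˈred.ˌti:.ka.ˌbu:n.mi.ˌpo:.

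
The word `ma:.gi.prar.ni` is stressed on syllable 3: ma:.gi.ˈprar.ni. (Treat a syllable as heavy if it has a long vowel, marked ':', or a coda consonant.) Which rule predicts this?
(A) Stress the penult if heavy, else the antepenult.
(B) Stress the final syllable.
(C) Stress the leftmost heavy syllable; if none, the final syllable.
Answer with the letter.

Rule A → syllable 3 ✓.
Rule B → syllable 4 (observed: 3).
Rule C → syllable 1 (observed: 3).

A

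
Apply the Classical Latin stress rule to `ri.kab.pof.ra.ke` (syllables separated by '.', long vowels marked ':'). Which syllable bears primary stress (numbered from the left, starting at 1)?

3

Classical Latin: stress the penult if heavy (long vowel or closed), else the antepenult.
Weights: 3 pof H, 4 ra L, 5 ke L.
The penult (syllable 4, ra) is light, so stress falls on the antepenult (syllable 3, pof).
Stress on syllable 3: ri.kab.ˈpof.ra.ke.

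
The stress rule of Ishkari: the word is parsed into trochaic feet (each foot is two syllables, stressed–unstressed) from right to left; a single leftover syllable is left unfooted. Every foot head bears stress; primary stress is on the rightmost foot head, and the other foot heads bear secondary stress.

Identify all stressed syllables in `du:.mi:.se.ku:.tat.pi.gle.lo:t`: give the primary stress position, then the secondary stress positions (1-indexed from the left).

primary 7, secondary 1, 3, 5

Parse right to left into trochaic (ˈσσ) feet: (ˈdu:.mi:) (ˈse.ku:) (ˈtat.pi) (ˈgle.lo:t).
Foot heads (stressed positions): 1, 3, 5, 7.
End Rule Rightmost: primary stress on the rightmost head = syllable 7.
Secondary stress on 1, 3, 5: ˌdu:.mi:.ˌse.ku:.ˌtat.pi.ˈgle.lo:t.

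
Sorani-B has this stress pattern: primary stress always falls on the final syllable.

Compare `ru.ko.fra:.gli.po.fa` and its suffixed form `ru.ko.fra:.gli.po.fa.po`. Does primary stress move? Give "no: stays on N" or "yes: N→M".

Base `ru.ko.fra:.gli.po.fa` (6 syllables):
  The word has 6 syllables; the final syllable is syllable 6 (fa).
  → primary stress on syllable 6.
Suffixed `ru.ko.fra:.gli.po.fa.po` (7 syllables):
  The word has 7 syllables; the final syllable is syllable 7 (po).
  → primary stress on syllable 7.

yes: 6→7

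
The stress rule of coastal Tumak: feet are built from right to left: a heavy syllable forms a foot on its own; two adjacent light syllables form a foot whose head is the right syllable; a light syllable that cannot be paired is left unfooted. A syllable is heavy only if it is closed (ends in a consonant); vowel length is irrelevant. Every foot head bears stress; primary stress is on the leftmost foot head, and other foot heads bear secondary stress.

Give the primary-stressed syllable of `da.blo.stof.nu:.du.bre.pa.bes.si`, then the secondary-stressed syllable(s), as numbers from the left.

primary 2, secondary 3, 5, 7, 8

Weights: 1 da L, 2 blo L, 3 stof H, 4 nu: L, 5 du L, 6 bre L, 7 pa L, 8 bes H, 9 si L.
Parse right to left (heavy = foot alone; LL = one foot; stranded L unfooted): (da.ˈblo) (ˈstof) (nu:.ˈdu) (bre.ˈpa) (ˈbes) si.
Foot heads: 2, 3, 5, 7, 8.
Primary stress on the leftmost head = syllable 2.
Secondary stress on 3, 5, 7, 8: da.ˈblo.ˌstof.nu:.ˌdu.bre.ˌpa.ˌbes.si.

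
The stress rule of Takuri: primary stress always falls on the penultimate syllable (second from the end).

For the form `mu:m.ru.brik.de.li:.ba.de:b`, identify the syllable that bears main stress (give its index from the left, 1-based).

6

The word has 7 syllables; the penultimate syllable (second from the end) is syllable 6 (ba).
Primary stress: syllable 6 → mu:m.ru.brik.de.li:.ˈba.de:b.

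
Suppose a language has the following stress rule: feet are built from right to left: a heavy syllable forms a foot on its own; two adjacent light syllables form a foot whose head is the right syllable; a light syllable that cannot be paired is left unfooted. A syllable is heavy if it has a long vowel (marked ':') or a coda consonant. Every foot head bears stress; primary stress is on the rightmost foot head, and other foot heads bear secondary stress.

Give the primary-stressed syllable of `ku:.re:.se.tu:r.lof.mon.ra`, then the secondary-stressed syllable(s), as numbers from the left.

primary 6, secondary 1, 2, 4, 5

Weights: 1 ku: H, 2 re: H, 3 se L, 4 tu:r H, 5 lof H, 6 mon H, 7 ra L.
Parse right to left (heavy = foot alone; LL = one foot; stranded L unfooted): (ˈku:) (ˈre:) se (ˈtu:r) (ˈlof) (ˈmon) ra.
Foot heads: 1, 2, 4, 5, 6.
Primary stress on the rightmost head = syllable 6.
Secondary stress on 1, 2, 4, 5: ˌku:.ˌre:.se.ˌtu:r.ˌlof.ˈmon.ra.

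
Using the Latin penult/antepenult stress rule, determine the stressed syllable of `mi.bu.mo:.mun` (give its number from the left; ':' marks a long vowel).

3

Classical Latin: stress the penult if heavy (long vowel or closed), else the antepenult.
Weights: 2 bu L, 3 mo: H, 4 mun H.
The penult (syllable 3, mo:) is heavy, so it takes stress.
Stress on syllable 3: mi.bu.ˈmo:.mun.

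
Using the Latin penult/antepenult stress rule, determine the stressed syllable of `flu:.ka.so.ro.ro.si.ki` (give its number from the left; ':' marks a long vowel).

Classical Latin: stress the penult if heavy (long vowel or closed), else the antepenult.
Weights: 5 ro L, 6 si L, 7 ki L.
The penult (syllable 6, si) is light, so stress falls on the antepenult (syllable 5, ro).
Stress on syllable 5: flu:.ka.so.ro.ˈro.si.ki.

5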